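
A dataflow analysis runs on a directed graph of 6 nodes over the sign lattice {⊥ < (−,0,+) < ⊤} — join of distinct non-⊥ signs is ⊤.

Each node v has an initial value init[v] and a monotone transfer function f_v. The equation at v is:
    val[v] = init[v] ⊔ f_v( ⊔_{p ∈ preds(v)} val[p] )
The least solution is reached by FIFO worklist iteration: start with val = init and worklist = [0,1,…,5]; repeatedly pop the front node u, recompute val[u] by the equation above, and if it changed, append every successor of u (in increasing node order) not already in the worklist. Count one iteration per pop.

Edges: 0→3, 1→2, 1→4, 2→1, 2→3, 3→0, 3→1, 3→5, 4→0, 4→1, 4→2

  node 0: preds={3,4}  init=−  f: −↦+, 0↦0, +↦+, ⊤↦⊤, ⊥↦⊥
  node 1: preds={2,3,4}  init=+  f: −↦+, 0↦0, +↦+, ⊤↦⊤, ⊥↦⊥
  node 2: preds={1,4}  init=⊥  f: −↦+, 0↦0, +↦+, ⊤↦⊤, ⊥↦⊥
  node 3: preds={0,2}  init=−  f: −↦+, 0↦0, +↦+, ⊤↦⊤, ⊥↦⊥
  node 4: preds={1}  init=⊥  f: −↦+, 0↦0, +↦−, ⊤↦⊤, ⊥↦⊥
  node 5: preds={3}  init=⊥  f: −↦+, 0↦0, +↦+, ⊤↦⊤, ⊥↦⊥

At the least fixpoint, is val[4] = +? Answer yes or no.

no

Iteration log — 14 steps:
  step 1. node 0  ⊔preds=−  new=⊤  old=−  +wl: 
  step 2. node 1  ⊔preds=−  new=+  stable
  step 3. node 2  ⊔preds=+  new=+  old=⊥  +wl: 1
  step 4. node 3  ⊔preds=⊤  new=⊤  old=−  +wl: 0
  step 5. node 4  ⊔preds=+  new=−  old=⊥  +wl: 2
  step 6. node 5  ⊔preds=⊤  new=⊤  old=⊥  +wl: 
  step 7. node 1  ⊔preds=⊤  new=⊤  old=+  +wl: 4
  step 8. node 0  ⊔preds=⊤  new=⊤  stable
  step 9. node 2  ⊔preds=⊤  new=⊤  old=+  +wl: 1,3
  step 10. node 4  ⊔preds=⊤  new=⊤  old=−  +wl: 0,2
  step 11. node 1  ⊔preds=⊤  new=⊤  stable
  step 12. node 3  ⊔preds=⊤  new=⊤  stable
  step 13. node 0  ⊔preds=⊤  new=⊤  stable
  step 14. node 2  ⊔preds=⊤  new=⊤  stable

Least fixpoint reached:
  node 0: ⊤
  node 1: ⊤
  node 2: ⊤
  node 3: ⊤
  node 4: ⊤
  node 5: ⊤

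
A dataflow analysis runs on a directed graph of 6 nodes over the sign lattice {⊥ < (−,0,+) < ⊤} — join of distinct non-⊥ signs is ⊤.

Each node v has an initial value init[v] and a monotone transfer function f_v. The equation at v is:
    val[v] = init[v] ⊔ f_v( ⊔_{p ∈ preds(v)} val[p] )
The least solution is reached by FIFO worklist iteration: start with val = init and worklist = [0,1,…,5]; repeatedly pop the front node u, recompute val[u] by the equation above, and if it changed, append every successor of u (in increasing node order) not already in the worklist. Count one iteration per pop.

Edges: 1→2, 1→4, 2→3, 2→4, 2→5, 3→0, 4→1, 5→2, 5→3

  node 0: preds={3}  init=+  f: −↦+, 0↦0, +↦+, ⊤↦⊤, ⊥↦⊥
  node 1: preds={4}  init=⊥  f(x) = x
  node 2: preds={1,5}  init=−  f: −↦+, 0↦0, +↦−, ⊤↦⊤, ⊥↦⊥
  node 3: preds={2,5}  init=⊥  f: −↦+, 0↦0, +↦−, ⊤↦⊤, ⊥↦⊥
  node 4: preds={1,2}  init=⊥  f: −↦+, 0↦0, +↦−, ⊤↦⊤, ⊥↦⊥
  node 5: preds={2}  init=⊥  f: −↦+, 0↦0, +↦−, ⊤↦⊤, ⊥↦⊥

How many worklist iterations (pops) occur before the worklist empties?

Worklist (19 pops):
  #1 pop 0: in=⊥ → + (no change)
  #2 pop 1: in=⊥ → ⊥ (no change)
  #3 pop 2: in=⊥ → − (no change)
  #4 pop 3: in=− → + (was ⊥); enqueue [0]
  #5 pop 4: in=− → + (was ⊥); enqueue [1]
  #6 pop 5: in=− → + (was ⊥); enqueue [2,3]
  #7 pop 0: in=+ → + (no change)
  #8 pop 1: in=+ → + (was ⊥); enqueue [4]
  #9 pop 2: in=+ → − (no change)
  #10 pop 3: in=⊤ → ⊤ (was +); enqueue [0]
  #11 pop 4: in=⊤ → ⊤ (was +); enqueue [1]
  #12 pop 0: in=⊤ → ⊤ (was +); enqueue []
  #13 pop 1: in=⊤ → ⊤ (was +); enqueue [2,4]
  #14 pop 2: in=⊤ → ⊤ (was −); enqueue [3,5]
  #15 pop 4: in=⊤ → ⊤ (no change)
  #16 pop 3: in=⊤ → ⊤ (no change)
  #17 pop 5: in=⊤ → ⊤ (was +); enqueue [2,3]
  #18 pop 2: in=⊤ → ⊤ (no change)
  #19 pop 3: in=⊤ → ⊤ (no change)

Fixpoint:
  val[0] = ⊤
  val[1] = ⊤
  val[2] = ⊤
  val[3] = ⊤
  val[4] = ⊤
  val[5] = ⊤

19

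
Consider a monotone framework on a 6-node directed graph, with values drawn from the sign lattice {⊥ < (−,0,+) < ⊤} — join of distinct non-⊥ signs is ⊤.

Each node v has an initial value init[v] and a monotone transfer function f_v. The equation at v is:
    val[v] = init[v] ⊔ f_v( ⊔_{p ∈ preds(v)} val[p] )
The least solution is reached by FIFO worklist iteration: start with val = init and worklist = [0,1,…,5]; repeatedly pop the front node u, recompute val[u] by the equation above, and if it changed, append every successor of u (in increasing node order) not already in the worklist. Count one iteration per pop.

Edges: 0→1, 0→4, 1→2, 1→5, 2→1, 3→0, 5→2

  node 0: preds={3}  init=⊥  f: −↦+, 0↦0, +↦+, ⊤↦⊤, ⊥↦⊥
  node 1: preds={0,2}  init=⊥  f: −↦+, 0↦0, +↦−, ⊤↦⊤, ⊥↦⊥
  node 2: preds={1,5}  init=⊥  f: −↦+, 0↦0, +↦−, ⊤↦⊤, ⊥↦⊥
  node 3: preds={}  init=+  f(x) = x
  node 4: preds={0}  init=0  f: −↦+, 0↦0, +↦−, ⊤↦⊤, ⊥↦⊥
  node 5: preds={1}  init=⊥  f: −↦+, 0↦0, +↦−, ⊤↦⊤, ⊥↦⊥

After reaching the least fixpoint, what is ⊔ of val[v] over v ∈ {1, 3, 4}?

⊤

Worklist (12 pops):
  #1 pop 0: in=+ → + (was ⊥); enqueue []
  #2 pop 1: in=+ → − (was ⊥); enqueue []
  #3 pop 2: in=− → + (was ⊥); enqueue [1]
  #4 pop 3: in=⊥ → + (no change)
  #5 pop 4: in=+ → ⊤ (was 0); enqueue []
  #6 pop 5: in=− → + (was ⊥); enqueue [2]
  #7 pop 1: in=+ → − (no change)
  #8 pop 2: in=⊤ → ⊤ (was +); enqueue [1]
  #9 pop 1: in=⊤ → ⊤ (was −); enqueue [2,5]
  #10 pop 2: in=⊤ → ⊤ (no change)
  #11 pop 5: in=⊤ → ⊤ (was +); enqueue [2]
  #12 pop 2: in=⊤ → ⊤ (no change)

Fixpoint:
  val[0] = +
  val[1] = ⊤
  val[2] = ⊤
  val[3] = +
  val[4] = ⊤
  val[5] = ⊤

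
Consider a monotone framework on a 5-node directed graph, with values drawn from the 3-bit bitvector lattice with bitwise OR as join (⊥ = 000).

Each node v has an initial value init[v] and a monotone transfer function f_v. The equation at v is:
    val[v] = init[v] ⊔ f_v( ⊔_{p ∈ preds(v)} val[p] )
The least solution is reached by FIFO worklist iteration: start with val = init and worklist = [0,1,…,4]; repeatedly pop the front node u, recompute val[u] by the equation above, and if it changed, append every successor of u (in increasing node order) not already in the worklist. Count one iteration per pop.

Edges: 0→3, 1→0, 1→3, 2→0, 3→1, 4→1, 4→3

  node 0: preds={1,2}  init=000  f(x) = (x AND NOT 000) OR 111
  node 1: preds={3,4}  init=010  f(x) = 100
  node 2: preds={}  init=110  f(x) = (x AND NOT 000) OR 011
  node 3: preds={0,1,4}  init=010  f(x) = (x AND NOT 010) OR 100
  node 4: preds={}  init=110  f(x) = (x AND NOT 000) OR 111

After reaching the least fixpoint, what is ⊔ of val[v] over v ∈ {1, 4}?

Worklist (8 pops):
  #1 pop 0: in=110 → 111 (was 000); enqueue []
  #2 pop 1: in=110 → 110 (was 010); enqueue [0]
  #3 pop 2: in=000 → 111 (was 110); enqueue []
  #4 pop 3: in=111 → 111 (was 010); enqueue [1]
  #5 pop 4: in=000 → 111 (was 110); enqueue [3]
  #6 pop 0: in=111 → 111 (no change)
  #7 pop 1: in=111 → 110 (no change)
  #8 pop 3: in=111 → 111 (no change)

Fixpoint:
  val[0] = 111
  val[1] = 110
  val[2] = 111
  val[3] = 111
  val[4] = 111

111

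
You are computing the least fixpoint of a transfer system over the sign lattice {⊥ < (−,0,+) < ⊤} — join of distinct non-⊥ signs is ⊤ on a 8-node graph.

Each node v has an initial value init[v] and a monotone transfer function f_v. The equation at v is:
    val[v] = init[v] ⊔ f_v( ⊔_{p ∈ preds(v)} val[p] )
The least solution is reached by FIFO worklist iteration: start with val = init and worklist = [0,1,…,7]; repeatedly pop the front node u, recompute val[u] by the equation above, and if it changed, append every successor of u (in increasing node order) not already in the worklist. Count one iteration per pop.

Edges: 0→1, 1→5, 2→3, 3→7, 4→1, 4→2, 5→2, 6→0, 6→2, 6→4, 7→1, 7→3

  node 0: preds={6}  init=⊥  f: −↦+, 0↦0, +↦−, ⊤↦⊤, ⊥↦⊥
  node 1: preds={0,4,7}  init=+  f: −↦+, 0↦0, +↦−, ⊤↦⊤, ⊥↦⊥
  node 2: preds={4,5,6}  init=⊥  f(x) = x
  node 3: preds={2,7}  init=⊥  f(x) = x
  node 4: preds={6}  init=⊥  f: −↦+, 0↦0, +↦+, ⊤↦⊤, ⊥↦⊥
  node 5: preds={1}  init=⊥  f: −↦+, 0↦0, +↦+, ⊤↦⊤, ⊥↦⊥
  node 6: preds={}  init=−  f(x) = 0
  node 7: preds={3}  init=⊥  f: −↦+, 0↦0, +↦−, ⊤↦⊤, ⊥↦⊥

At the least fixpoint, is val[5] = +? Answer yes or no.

no

Worklist (18 pops):
  #1 pop 0: in=− → + (was ⊥); enqueue []
  #2 pop 1: in=+ → ⊤ (was +); enqueue []
  #3 pop 2: in=− → − (was ⊥); enqueue []
  #4 pop 3: in=− → − (was ⊥); enqueue []
  #5 pop 4: in=− → + (was ⊥); enqueue [1,2]
  #6 pop 5: in=⊤ → ⊤ (was ⊥); enqueue []
  #7 pop 6: in=⊥ → ⊤ (was −); enqueue [0,4]
  #8 pop 7: in=− → + (was ⊥); enqueue [3]
  #9 pop 1: in=+ → ⊤ (no change)
  #10 pop 2: in=⊤ → ⊤ (was −); enqueue []
  #11 pop 0: in=⊤ → ⊤ (was +); enqueue [1]
  #12 pop 4: in=⊤ → ⊤ (was +); enqueue [2]
  #13 pop 3: in=⊤ → ⊤ (was −); enqueue [7]
  #14 pop 1: in=⊤ → ⊤ (no change)
  #15 pop 2: in=⊤ → ⊤ (no change)
  #16 pop 7: in=⊤ → ⊤ (was +); enqueue [1,3]
  #17 pop 1: in=⊤ → ⊤ (no change)
  #18 pop 3: in=⊤ → ⊤ (no change)

Fixpoint:
  val[0] = ⊤
  val[1] = ⊤
  val[2] = ⊤
  val[3] = ⊤
  val[4] = ⊤
  val[5] = ⊤
  val[6] = ⊤
  val[7] = ⊤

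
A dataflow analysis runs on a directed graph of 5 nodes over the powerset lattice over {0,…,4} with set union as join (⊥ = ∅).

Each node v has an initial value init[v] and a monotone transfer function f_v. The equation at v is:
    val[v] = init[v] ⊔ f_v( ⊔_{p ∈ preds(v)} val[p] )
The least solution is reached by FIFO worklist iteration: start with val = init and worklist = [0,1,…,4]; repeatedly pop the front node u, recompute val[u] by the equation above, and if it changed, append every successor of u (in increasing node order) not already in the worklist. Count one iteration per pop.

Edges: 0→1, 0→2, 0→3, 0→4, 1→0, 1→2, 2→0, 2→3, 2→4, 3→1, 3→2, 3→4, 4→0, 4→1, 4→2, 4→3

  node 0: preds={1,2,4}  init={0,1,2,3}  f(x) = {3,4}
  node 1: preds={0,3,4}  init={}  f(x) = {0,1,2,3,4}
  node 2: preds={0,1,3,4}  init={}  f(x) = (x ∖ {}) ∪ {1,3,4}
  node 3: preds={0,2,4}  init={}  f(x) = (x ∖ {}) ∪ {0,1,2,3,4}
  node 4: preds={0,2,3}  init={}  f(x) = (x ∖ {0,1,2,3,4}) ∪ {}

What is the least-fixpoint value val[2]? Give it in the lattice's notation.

{0,1,2,3,4}

Worklist (8 pops):
  #1 pop 0: in={} → {0,1,2,3,4} (was {0,1,2,3}); enqueue []
  #2 pop 1: in={0,1,2,3,4} → {0,1,2,3,4} (was {}); enqueue [0]
  #3 pop 2: in={0,1,2,3,4} → {0,1,2,3,4} (was {}); enqueue []
  #4 pop 3: in={0,1,2,3,4} → {0,1,2,3,4} (was {}); enqueue [1,2]
  #5 pop 4: in={0,1,2,3,4} → {} (no change)
  #6 pop 0: in={0,1,2,3,4} → {0,1,2,3,4} (no change)
  #7 pop 1: in={0,1,2,3,4} → {0,1,2,3,4} (no change)
  #8 pop 2: in={0,1,2,3,4} → {0,1,2,3,4} (no change)

Fixpoint:
  val[0] = {0,1,2,3,4}
  val[1] = {0,1,2,3,4}
  val[2] = {0,1,2,3,4}
  val[3] = {0,1,2,3,4}
  val[4] = {}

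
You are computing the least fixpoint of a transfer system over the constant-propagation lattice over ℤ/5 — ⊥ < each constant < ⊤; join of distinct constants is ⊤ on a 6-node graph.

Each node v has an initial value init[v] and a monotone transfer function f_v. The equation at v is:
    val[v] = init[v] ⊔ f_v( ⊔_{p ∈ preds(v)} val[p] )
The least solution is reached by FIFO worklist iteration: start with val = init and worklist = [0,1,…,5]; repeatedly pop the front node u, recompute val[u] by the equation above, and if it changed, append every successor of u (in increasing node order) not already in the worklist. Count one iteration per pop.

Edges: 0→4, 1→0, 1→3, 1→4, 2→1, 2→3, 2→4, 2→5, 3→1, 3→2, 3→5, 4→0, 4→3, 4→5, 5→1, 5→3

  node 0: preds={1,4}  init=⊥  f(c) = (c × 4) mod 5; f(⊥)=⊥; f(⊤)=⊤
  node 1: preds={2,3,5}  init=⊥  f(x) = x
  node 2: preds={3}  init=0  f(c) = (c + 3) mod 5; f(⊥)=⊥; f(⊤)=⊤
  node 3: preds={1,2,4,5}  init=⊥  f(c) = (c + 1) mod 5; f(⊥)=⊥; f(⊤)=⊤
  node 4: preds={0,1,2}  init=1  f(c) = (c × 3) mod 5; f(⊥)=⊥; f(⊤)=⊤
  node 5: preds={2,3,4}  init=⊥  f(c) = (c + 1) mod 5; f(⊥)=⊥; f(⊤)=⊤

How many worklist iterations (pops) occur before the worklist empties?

Worklist (14 pops):
  #1 pop 0: in=1 → 4 (was ⊥); enqueue []
  #2 pop 1: in=0 → 0 (was ⊥); enqueue [0]
  #3 pop 2: in=⊥ → 0 (no change)
  #4 pop 3: in=⊤ → ⊤ (was ⊥); enqueue [1,2]
  #5 pop 4: in=⊤ → ⊤ (was 1); enqueue [3]
  #6 pop 5: in=⊤ → ⊤ (was ⊥); enqueue []
  #7 pop 0: in=⊤ → ⊤ (was 4); enqueue [4]
  #8 pop 1: in=⊤ → ⊤ (was 0); enqueue [0]
  #9 pop 2: in=⊤ → ⊤ (was 0); enqueue [1,5]
  #10 pop 3: in=⊤ → ⊤ (no change)
  #11 pop 4: in=⊤ → ⊤ (no change)
  #12 pop 0: in=⊤ → ⊤ (no change)
  #13 pop 1: in=⊤ → ⊤ (no change)
  #14 pop 5: in=⊤ → ⊤ (no change)

Fixpoint:
  val[0] = ⊤
  val[1] = ⊤
  val[2] = ⊤
  val[3] = ⊤
  val[4] = ⊤
  val[5] = ⊤

14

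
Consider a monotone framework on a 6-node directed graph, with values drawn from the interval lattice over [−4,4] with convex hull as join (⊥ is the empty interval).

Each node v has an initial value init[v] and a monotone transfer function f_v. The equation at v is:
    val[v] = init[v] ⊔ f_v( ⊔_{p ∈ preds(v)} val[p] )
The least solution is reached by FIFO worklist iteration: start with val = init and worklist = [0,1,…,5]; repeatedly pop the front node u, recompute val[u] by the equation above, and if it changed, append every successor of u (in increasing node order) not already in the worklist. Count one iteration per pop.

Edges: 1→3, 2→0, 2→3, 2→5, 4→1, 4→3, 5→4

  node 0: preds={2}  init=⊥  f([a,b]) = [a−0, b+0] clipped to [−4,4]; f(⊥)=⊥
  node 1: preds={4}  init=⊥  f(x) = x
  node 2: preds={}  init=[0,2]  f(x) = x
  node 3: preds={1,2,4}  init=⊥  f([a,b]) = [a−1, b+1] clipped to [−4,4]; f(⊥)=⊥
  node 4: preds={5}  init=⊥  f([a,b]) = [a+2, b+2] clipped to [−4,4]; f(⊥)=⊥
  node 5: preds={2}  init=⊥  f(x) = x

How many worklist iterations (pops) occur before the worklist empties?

9

Worklist (9 pops):
  #1 pop 0: in=[0,2] → [0,2] (was ⊥); enqueue []
  #2 pop 1: in=⊥ → ⊥ (no change)
  #3 pop 2: in=⊥ → [0,2] (no change)
  #4 pop 3: in=[0,2] → [-1,3] (was ⊥); enqueue []
  #5 pop 4: in=⊥ → ⊥ (no change)
  #6 pop 5: in=[0,2] → [0,2] (was ⊥); enqueue [4]
  #7 pop 4: in=[0,2] → [2,4] (was ⊥); enqueue [1,3]
  #8 pop 1: in=[2,4] → [2,4] (was ⊥); enqueue []
  #9 pop 3: in=[0,4] → [-1,4] (was [-1,3]); enqueue []

Fixpoint:
  val[0] = [0,2]
  val[1] = [2,4]
  val[2] = [0,2]
  val[3] = [-1,4]
  val[4] = [2,4]
  val[5] = [0,2]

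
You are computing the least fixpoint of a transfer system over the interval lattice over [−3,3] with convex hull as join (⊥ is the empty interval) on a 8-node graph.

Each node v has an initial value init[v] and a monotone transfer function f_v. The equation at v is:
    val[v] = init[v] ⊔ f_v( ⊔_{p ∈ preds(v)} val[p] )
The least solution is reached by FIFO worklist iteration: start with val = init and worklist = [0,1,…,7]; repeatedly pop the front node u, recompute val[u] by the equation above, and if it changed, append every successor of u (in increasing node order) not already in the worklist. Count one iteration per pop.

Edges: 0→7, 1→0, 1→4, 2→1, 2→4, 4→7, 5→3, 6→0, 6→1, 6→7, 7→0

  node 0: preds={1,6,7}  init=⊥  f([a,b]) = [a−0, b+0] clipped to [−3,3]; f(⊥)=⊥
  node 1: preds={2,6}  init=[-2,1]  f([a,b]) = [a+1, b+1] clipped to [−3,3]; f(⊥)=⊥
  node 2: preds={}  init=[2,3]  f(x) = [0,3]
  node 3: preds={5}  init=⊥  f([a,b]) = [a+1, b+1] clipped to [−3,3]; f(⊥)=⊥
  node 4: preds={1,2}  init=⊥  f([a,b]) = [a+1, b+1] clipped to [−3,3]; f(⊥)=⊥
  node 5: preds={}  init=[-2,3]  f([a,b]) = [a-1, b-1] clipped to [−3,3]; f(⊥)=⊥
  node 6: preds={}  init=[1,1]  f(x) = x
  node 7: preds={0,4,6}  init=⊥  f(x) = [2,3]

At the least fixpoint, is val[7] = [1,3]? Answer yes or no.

no

Trace (11 dequeues):
  [1] u=0 | in [-2,1] | out [-2,1] | prev ⊥ | push {}
  [2] u=1 | in [1,3] | out [-2,3] | prev [-2,1] | push {0}
  [3] u=2 | in ⊥ | out [0,3] | prev [2,3] | push {1}
  [4] u=3 | in [-2,3] | out [-1,3] | prev ⊥ | push {}
  [5] u=4 | in [-2,3] | out [-1,3] | prev ⊥ | push {}
  [6] u=5 | in ⊥ | out [-2,3] | ==
  [7] u=6 | in ⊥ | out [1,1] | ==
  [8] u=7 | in [-2,3] | out [2,3] | prev ⊥ | push {}
  [9] u=0 | in [-2,3] | out [-2,3] | prev [-2,1] | push {7}
  [10] u=1 | in [0,3] | out [-2,3] | ==
  [11] u=7 | in [-2,3] | out [2,3] | ==

Converged values:
  [0] [-2,3]
  [1] [-2,3]
  [2] [0,3]
  [3] [-1,3]
  [4] [-1,3]
  [5] [-2,3]
  [6] [1,1]
  [7] [2,3]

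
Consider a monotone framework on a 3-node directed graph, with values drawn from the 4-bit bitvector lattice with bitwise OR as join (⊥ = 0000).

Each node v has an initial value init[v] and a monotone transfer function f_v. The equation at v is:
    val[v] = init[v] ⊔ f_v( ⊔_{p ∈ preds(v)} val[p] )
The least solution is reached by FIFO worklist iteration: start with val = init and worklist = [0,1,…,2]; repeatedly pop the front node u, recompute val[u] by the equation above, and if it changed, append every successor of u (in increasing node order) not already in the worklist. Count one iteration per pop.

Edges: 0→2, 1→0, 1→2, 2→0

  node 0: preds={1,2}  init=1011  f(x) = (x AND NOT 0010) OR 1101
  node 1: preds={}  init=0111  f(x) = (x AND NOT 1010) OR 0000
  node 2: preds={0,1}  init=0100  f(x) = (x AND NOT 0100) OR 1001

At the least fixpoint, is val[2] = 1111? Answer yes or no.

yes

Iteration log — 4 steps:
  step 1. node 0  ⊔preds=0111  new=1111  old=1011  +wl: 
  step 2. node 1  ⊔preds=0000  new=0111  stable
  step 3. node 2  ⊔preds=1111  new=1111  old=0100  +wl: 0
  step 4. node 0  ⊔preds=1111  new=1111  stable

Least fixpoint reached:
  node 0: 1111
  node 1: 0111
  node 2: 1111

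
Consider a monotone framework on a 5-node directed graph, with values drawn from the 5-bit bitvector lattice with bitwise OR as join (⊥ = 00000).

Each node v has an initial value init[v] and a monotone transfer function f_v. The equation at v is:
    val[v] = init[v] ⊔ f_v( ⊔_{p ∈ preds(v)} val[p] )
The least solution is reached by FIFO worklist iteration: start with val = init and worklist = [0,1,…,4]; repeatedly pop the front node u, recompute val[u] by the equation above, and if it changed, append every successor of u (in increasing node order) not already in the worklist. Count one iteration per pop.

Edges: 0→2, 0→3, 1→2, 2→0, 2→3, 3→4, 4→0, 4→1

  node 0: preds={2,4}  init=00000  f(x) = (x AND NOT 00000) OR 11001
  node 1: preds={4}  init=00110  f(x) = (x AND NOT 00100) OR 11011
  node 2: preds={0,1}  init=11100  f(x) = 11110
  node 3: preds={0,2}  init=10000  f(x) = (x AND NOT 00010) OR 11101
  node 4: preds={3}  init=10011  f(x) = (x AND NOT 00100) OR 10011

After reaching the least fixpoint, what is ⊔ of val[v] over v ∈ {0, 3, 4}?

Iteration log — 7 steps:
  step 1. node 0  ⊔preds=11111  new=11111  old=00000  +wl: 
  step 2. node 1  ⊔preds=10011  new=11111  old=00110  +wl: 
  step 3. node 2  ⊔preds=11111  new=11110  old=11100  +wl: 0
  step 4. node 3  ⊔preds=11111  new=11101  old=10000  +wl: 
  step 5. node 4  ⊔preds=11101  new=11011  old=10011  +wl: 1
  step 6. node 0  ⊔preds=11111  new=11111  stable
  step 7. node 1  ⊔preds=11011  new=11111  stable

Least fixpoint reached:
  node 0: 11111
  node 1: 11111
  node 2: 11110
  node 3: 11101
  node 4: 11011

11111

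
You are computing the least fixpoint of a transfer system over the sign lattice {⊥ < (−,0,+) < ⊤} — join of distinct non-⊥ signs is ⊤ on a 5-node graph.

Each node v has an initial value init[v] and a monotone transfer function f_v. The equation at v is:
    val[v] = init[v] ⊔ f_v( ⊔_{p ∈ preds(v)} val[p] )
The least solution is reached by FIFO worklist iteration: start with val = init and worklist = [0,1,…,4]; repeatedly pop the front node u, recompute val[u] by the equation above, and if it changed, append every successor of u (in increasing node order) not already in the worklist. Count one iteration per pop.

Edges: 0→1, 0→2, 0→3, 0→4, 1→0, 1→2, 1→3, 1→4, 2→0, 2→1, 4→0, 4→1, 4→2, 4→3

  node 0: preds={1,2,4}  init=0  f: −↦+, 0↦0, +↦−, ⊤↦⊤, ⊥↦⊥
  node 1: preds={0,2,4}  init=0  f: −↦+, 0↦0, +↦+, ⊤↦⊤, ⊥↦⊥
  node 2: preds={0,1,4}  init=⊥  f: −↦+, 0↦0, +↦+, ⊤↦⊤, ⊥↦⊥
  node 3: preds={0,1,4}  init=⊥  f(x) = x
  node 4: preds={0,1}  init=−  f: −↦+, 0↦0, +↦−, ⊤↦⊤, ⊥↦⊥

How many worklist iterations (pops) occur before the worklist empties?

Worklist (9 pops):
  #1 pop 0: in=⊤ → ⊤ (was 0); enqueue []
  #2 pop 1: in=⊤ → ⊤ (was 0); enqueue [0]
  #3 pop 2: in=⊤ → ⊤ (was ⊥); enqueue [1]
  #4 pop 3: in=⊤ → ⊤ (was ⊥); enqueue []
  #5 pop 4: in=⊤ → ⊤ (was −); enqueue [2,3]
  #6 pop 0: in=⊤ → ⊤ (no change)
  #7 pop 1: in=⊤ → ⊤ (no change)
  #8 pop 2: in=⊤ → ⊤ (no change)
  #9 pop 3: in=⊤ → ⊤ (no change)

Fixpoint:
  val[0] = ⊤
  val[1] = ⊤
  val[2] = ⊤
  val[3] = ⊤
  val[4] = ⊤

9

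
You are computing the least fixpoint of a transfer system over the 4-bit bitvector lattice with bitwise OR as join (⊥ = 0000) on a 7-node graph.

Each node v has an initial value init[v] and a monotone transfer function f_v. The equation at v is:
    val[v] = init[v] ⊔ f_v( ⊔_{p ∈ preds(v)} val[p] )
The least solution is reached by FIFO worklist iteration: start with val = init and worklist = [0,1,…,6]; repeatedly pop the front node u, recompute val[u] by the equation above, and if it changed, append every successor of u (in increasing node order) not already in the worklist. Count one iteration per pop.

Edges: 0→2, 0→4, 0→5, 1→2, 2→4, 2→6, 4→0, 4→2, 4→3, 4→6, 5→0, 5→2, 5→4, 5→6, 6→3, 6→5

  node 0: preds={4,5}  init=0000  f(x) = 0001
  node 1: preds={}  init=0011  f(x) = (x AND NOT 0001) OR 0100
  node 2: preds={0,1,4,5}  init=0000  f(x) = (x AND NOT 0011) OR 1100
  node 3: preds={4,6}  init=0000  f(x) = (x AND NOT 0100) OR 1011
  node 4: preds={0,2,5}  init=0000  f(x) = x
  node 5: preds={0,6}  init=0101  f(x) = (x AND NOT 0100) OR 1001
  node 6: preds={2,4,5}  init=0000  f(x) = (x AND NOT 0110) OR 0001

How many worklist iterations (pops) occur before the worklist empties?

12

Worklist (12 pops):
  #1 pop 0: in=0101 → 0001 (was 0000); enqueue []
  #2 pop 1: in=0000 → 0111 (was 0011); enqueue []
  #3 pop 2: in=0111 → 1100 (was 0000); enqueue []
  #4 pop 3: in=0000 → 1011 (was 0000); enqueue []
  #5 pop 4: in=1101 → 1101 (was 0000); enqueue [0,2,3]
  #6 pop 5: in=0001 → 1101 (was 0101); enqueue [4]
  #7 pop 6: in=1101 → 1001 (was 0000); enqueue [5]
  #8 pop 0: in=1101 → 0001 (no change)
  #9 pop 2: in=1111 → 1100 (no change)
  #10 pop 3: in=1101 → 1011 (no change)
  #11 pop 4: in=1101 → 1101 (no change)
  #12 pop 5: in=1001 → 1101 (no change)

Fixpoint:
  val[0] = 0001
  val[1] = 0111
  val[2] = 1100
  val[3] = 1011
  val[4] = 1101
  val[5] = 1101
  val[6] = 1001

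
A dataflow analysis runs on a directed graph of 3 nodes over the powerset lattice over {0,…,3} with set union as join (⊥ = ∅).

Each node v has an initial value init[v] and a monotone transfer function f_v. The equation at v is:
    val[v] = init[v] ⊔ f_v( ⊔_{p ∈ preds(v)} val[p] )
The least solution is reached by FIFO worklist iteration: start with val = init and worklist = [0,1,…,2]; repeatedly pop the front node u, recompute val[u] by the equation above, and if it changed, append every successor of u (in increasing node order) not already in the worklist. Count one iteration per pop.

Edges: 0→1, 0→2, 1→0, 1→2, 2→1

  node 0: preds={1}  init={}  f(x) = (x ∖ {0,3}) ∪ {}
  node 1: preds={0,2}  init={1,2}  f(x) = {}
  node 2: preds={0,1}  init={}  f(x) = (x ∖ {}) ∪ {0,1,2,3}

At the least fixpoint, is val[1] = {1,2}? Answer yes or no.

Iteration log — 4 steps:
  step 1. node 0  ⊔preds={1,2}  new={1,2}  old={}  +wl: 
  step 2. node 1  ⊔preds={1,2}  new={1,2}  stable
  step 3. node 2  ⊔preds={1,2}  new={0,1,2,3}  old={}  +wl: 1
  step 4. node 1  ⊔preds={0,1,2,3}  new={1,2}  stable

Least fixpoint reached:
  node 0: {1,2}
  node 1: {1,2}
  node 2: {0,1,2,3}

yes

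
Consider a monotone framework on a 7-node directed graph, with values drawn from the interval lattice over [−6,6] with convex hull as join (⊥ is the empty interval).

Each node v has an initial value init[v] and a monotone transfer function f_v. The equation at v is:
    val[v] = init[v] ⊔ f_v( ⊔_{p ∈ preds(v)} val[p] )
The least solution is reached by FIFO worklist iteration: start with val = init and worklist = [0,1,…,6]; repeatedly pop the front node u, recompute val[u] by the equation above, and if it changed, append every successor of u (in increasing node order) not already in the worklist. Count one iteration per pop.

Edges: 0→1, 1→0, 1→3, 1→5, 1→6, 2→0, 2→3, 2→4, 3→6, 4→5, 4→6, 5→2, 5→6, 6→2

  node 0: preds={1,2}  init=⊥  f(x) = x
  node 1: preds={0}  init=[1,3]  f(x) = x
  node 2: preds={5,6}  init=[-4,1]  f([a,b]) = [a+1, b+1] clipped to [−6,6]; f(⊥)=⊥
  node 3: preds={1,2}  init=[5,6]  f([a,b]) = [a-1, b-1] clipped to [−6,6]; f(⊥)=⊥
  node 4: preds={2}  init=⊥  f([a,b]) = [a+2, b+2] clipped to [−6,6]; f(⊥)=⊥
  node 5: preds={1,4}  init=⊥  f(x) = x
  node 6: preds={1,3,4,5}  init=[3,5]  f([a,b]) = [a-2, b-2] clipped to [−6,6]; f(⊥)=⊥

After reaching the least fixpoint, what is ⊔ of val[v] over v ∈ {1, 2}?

[-5,6]

Iteration log — 21 steps:
  step 1. node 0  ⊔preds=[-4,3]  new=[-4,3]  old=⊥  +wl: 
  step 2. node 1  ⊔preds=[-4,3]  new=[-4,3]  old=[1,3]  +wl: 0
  step 3. node 2  ⊔preds=[3,5]  new=[-4,6]  old=[-4,1]  +wl: 
  step 4. node 3  ⊔preds=[-4,6]  new=[-5,6]  old=[5,6]  +wl: 
  step 5. node 4  ⊔preds=[-4,6]  new=[-2,6]  old=⊥  +wl: 
  step 6. node 5  ⊔preds=[-4,6]  new=[-4,6]  old=⊥  +wl: 2
  step 7. node 6  ⊔preds=[-5,6]  new=[-6,5]  old=[3,5]  +wl: 
  step 8. node 0  ⊔preds=[-4,6]  new=[-4,6]  old=[-4,3]  +wl: 1
  step 9. node 2  ⊔preds=[-6,6]  new=[-5,6]  old=[-4,6]  +wl: 0,3,4
  step 10. node 1  ⊔preds=[-4,6]  new=[-4,6]  old=[-4,3]  +wl: 5,6
  step 11. node 0  ⊔preds=[-5,6]  new=[-5,6]  old=[-4,6]  +wl: 1
  step 12. node 3  ⊔preds=[-5,6]  new=[-6,6]  old=[-5,6]  +wl: 
  step 13. node 4  ⊔preds=[-5,6]  new=[-3,6]  old=[-2,6]  +wl: 
  step 14. node 5  ⊔preds=[-4,6]  new=[-4,6]  stable
  step 15. node 6  ⊔preds=[-6,6]  new=[-6,5]  stable
  step 16. node 1  ⊔preds=[-5,6]  new=[-5,6]  old=[-4,6]  +wl: 0,3,5,6
  step 17. node 0  ⊔preds=[-5,6]  new=[-5,6]  stable
  step 18. node 3  ⊔preds=[-5,6]  new=[-6,6]  stable
  step 19. node 5  ⊔preds=[-5,6]  new=[-5,6]  old=[-4,6]  +wl: 2
  step 20. node 6  ⊔preds=[-6,6]  new=[-6,5]  stable
  step 21. node 2  ⊔preds=[-6,6]  new=[-5,6]  stable

Least fixpoint reached:
  node 0: [-5,6]
  node 1: [-5,6]
  node 2: [-5,6]
  node 3: [-6,6]
  node 4: [-3,6]
  node 5: [-5,6]
  node 6: [-6,5]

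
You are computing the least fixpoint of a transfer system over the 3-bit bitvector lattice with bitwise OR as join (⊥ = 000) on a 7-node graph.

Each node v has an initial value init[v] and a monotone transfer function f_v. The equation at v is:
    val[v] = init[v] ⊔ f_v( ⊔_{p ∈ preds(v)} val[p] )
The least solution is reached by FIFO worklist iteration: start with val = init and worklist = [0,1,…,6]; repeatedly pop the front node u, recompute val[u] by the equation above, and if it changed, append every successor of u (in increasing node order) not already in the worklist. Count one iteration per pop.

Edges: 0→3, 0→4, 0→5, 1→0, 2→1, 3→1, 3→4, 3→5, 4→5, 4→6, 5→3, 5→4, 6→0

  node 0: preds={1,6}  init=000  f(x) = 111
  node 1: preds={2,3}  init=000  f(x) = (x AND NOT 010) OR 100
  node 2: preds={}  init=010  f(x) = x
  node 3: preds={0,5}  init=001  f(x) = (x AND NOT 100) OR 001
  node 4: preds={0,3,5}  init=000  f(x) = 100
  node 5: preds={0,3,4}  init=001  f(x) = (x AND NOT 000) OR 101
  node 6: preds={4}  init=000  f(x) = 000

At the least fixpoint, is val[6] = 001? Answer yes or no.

Iteration log — 11 steps:
  step 1. node 0  ⊔preds=000  new=111  old=000  +wl: 
  step 2. node 1  ⊔preds=011  new=101  old=000  +wl: 0
  step 3. node 2  ⊔preds=000  new=010  stable
  step 4. node 3  ⊔preds=111  new=011  old=001  +wl: 1
  step 5. node 4  ⊔preds=111  new=100  old=000  +wl: 
  step 6. node 5  ⊔preds=111  new=111  old=001  +wl: 3,4
  step 7. node 6  ⊔preds=100  new=000  stable
  step 8. node 0  ⊔preds=101  new=111  stable
  step 9. node 1  ⊔preds=011  new=101  stable
  step 10. node 3  ⊔preds=111  new=011  stable
  step 11. node 4  ⊔preds=111  new=100  stable

Least fixpoint reached:
  node 0: 111
  node 1: 101
  node 2: 010
  node 3: 011
  node 4: 100
  node 5: 111
  node 6: 000

no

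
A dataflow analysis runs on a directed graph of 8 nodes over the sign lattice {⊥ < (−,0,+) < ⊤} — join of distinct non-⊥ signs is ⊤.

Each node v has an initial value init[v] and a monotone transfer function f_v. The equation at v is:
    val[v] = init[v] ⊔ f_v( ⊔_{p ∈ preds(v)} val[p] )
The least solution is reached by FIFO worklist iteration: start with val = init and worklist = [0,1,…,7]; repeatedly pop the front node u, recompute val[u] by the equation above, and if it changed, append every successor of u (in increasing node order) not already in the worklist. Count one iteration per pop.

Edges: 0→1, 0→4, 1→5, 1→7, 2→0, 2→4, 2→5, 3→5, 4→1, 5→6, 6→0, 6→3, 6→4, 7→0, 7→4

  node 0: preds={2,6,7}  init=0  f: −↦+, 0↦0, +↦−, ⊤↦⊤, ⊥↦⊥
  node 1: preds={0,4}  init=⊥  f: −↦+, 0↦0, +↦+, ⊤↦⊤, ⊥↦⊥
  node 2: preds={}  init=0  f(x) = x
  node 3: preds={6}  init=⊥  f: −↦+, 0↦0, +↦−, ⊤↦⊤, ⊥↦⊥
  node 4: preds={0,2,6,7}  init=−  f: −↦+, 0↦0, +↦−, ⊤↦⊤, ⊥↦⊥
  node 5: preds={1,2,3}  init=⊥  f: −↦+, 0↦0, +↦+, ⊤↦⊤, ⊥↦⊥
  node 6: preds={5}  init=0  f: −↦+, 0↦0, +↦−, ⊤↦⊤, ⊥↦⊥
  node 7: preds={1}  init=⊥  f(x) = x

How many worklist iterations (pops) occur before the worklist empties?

Worklist (14 pops):
  #1 pop 0: in=0 → 0 (no change)
  #2 pop 1: in=⊤ → ⊤ (was ⊥); enqueue []
  #3 pop 2: in=⊥ → 0 (no change)
  #4 pop 3: in=0 → 0 (was ⊥); enqueue []
  #5 pop 4: in=0 → ⊤ (was −); enqueue [1]
  #6 pop 5: in=⊤ → ⊤ (was ⊥); enqueue []
  #7 pop 6: in=⊤ → ⊤ (was 0); enqueue [0,3,4]
  #8 pop 7: in=⊤ → ⊤ (was ⊥); enqueue []
  #9 pop 1: in=⊤ → ⊤ (no change)
  #10 pop 0: in=⊤ → ⊤ (was 0); enqueue [1]
  #11 pop 3: in=⊤ → ⊤ (was 0); enqueue [5]
  #12 pop 4: in=⊤ → ⊤ (no change)
  #13 pop 1: in=⊤ → ⊤ (no change)
  #14 pop 5: in=⊤ → ⊤ (no change)

Fixpoint:
  val[0] = ⊤
  val[1] = ⊤
  val[2] = 0
  val[3] = ⊤
  val[4] = ⊤
  val[5] = ⊤
  val[6] = ⊤
  val[7] = ⊤

14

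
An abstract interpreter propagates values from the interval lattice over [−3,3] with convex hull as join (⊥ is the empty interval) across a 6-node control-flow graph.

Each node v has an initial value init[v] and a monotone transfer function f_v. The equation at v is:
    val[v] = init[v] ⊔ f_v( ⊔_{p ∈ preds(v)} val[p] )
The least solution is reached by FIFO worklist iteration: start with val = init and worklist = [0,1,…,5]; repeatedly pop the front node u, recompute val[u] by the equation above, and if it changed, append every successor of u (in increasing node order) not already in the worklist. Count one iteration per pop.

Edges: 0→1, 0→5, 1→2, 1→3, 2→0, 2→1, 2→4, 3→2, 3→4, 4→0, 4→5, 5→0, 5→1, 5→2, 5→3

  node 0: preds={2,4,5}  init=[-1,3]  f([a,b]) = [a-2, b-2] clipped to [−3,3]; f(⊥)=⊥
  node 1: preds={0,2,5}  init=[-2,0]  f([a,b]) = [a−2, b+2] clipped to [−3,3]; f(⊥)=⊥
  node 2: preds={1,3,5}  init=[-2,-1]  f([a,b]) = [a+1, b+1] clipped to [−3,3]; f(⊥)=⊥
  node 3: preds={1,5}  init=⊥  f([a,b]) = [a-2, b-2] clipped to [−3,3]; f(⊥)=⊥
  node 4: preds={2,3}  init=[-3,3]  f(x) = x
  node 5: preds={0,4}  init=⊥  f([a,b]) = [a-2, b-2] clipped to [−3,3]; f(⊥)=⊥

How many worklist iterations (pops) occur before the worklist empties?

10

Trace (10 dequeues):
  [1] u=0 | in [-3,3] | out [-3,3] | prev [-1,3] | push {}
  [2] u=1 | in [-3,3] | out [-3,3] | prev [-2,0] | push {}
  [3] u=2 | in [-3,3] | out [-2,3] | prev [-2,-1] | push {0,1}
  [4] u=3 | in [-3,3] | out [-3,1] | prev ⊥ | push {2}
  [5] u=4 | in [-3,3] | out [-3,3] | ==
  [6] u=5 | in [-3,3] | out [-3,1] | prev ⊥ | push {3}
  [7] u=0 | in [-3,3] | out [-3,3] | ==
  [8] u=1 | in [-3,3] | out [-3,3] | ==
  [9] u=2 | in [-3,3] | out [-2,3] | ==
  [10] u=3 | in [-3,3] | out [-3,1] | ==

Converged values:
  [0] [-3,3]
  [1] [-3,3]
  [2] [-2,3]
  [3] [-3,1]
  [4] [-3,3]
  [5] [-3,1]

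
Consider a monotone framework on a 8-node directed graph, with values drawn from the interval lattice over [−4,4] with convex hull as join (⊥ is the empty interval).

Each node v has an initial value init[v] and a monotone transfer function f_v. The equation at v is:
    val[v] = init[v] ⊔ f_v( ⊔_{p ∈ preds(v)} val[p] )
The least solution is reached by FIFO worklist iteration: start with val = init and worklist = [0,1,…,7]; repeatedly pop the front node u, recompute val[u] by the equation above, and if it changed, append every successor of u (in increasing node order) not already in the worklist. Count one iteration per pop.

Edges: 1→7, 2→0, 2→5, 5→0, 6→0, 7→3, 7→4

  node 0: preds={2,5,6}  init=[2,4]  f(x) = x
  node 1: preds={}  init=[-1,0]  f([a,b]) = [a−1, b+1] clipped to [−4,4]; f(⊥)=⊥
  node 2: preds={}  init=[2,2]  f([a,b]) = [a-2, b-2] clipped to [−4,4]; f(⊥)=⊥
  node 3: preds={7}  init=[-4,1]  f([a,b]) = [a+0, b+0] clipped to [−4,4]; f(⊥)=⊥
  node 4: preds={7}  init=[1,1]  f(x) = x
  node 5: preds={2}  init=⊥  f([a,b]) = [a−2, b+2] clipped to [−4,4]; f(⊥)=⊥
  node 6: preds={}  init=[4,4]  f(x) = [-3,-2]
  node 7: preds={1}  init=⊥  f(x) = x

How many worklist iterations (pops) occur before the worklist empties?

Worklist (11 pops):
  #1 pop 0: in=[2,4] → [2,4] (no change)
  #2 pop 1: in=⊥ → [-1,0] (no change)
  #3 pop 2: in=⊥ → [2,2] (no change)
  #4 pop 3: in=⊥ → [-4,1] (no change)
  #5 pop 4: in=⊥ → [1,1] (no change)
  #6 pop 5: in=[2,2] → [0,4] (was ⊥); enqueue [0]
  #7 pop 6: in=⊥ → [-3,4] (was [4,4]); enqueue []
  #8 pop 7: in=[-1,0] → [-1,0] (was ⊥); enqueue [3,4]
  #9 pop 0: in=[-3,4] → [-3,4] (was [2,4]); enqueue []
  #10 pop 3: in=[-1,0] → [-4,1] (no change)
  #11 pop 4: in=[-1,0] → [-1,1] (was [1,1]); enqueue []

Fixpoint:
  val[0] = [-3,4]
  val[1] = [-1,0]
  val[2] = [2,2]
  val[3] = [-4,1]
  val[4] = [-1,1]
  val[5] = [0,4]
  val[6] = [-3,4]
  val[7] = [-1,0]

11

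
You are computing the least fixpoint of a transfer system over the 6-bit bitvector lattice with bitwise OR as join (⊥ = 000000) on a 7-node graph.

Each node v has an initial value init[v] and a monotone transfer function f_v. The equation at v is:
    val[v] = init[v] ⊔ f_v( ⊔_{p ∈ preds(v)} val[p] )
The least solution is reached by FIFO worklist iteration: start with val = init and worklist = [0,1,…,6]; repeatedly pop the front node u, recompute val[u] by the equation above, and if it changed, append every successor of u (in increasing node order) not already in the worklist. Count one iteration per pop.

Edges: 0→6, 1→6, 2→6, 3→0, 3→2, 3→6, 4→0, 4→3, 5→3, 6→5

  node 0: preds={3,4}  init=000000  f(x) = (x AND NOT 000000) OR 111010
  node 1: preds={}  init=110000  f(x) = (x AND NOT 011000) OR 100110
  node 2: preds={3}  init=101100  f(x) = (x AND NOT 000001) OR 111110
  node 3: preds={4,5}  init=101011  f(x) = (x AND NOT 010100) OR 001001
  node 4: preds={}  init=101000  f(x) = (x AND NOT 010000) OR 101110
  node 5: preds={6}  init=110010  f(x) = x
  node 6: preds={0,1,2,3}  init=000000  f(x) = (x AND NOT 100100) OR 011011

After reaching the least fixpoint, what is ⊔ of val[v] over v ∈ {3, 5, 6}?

111011

Worklist (12 pops):
  #1 pop 0: in=101011 → 111011 (was 000000); enqueue []
  #2 pop 1: in=000000 → 110110 (was 110000); enqueue []
  #3 pop 2: in=101011 → 111110 (was 101100); enqueue []
  #4 pop 3: in=111010 → 101011 (no change)
  #5 pop 4: in=000000 → 101110 (was 101000); enqueue [0,3]
  #6 pop 5: in=000000 → 110010 (no change)
  #7 pop 6: in=111111 → 011011 (was 000000); enqueue [5]
  #8 pop 0: in=101111 → 111111 (was 111011); enqueue [6]
  #9 pop 3: in=111110 → 101011 (no change)
  #10 pop 5: in=011011 → 111011 (was 110010); enqueue [3]
  #11 pop 6: in=111111 → 011011 (no change)
  #12 pop 3: in=111111 → 101011 (no change)

Fixpoint:
  val[0] = 111111
  val[1] = 110110
  val[2] = 111110
  val[3] = 101011
  val[4] = 101110
  val[5] = 111011
  val[6] = 011011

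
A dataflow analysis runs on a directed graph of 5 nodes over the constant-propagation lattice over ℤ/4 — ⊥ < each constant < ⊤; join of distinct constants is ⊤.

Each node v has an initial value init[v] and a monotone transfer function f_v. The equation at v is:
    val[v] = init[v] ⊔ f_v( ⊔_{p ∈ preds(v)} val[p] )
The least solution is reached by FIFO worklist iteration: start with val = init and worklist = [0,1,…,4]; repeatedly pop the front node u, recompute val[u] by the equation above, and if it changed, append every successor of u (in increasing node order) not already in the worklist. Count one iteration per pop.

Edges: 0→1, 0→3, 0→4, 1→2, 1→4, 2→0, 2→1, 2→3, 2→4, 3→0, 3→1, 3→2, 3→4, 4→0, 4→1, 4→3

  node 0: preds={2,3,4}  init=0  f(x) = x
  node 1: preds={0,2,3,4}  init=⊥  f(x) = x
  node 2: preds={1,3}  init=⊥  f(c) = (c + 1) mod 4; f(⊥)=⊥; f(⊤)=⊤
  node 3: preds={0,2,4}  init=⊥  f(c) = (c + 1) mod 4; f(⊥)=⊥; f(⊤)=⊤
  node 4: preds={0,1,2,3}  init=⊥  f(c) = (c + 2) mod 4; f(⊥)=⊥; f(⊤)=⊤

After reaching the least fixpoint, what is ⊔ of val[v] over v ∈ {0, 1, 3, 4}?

Iteration log — 12 steps:
  step 1. node 0  ⊔preds=⊥  new=0  stable
  step 2. node 1  ⊔preds=0  new=0  old=⊥  +wl: 
  step 3. node 2  ⊔preds=0  new=1  old=⊥  +wl: 0,1
  step 4. node 3  ⊔preds=⊤  new=⊤  old=⊥  +wl: 2
  step 5. node 4  ⊔preds=⊤  new=⊤  old=⊥  +wl: 3
  step 6. node 0  ⊔preds=⊤  new=⊤  old=0  +wl: 4
  step 7. node 1  ⊔preds=⊤  new=⊤  old=0  +wl: 
  step 8. node 2  ⊔preds=⊤  new=⊤  old=1  +wl: 0,1
  step 9. node 3  ⊔preds=⊤  new=⊤  stable
  step 10. node 4  ⊔preds=⊤  new=⊤  stable
  step 11. node 0  ⊔preds=⊤  new=⊤  stable
  step 12. node 1  ⊔preds=⊤  new=⊤  stable

Least fixpoint reached:
  node 0: ⊤
  node 1: ⊤
  node 2: ⊤
  node 3: ⊤
  node 4: ⊤

⊤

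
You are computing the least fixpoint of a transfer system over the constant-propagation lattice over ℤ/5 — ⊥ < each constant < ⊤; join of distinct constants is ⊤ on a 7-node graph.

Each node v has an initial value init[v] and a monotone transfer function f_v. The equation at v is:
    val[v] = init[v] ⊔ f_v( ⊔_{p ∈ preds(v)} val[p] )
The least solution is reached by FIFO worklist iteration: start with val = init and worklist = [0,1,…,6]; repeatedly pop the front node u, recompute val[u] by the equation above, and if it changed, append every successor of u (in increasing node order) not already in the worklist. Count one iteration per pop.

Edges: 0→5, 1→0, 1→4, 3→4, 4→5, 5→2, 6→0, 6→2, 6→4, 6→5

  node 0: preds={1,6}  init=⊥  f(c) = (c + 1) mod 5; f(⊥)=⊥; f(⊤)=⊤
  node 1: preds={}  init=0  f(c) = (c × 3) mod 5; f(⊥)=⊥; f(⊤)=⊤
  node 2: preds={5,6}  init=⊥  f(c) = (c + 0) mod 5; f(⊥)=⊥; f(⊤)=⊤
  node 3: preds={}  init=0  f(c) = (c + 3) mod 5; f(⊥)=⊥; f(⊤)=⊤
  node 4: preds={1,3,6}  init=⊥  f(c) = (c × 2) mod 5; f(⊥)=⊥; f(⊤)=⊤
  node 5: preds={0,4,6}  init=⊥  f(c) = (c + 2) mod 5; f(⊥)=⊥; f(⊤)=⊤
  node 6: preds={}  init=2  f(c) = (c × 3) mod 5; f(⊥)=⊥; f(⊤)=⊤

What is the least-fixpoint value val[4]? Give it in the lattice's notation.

Iteration log — 8 steps:
  step 1. node 0  ⊔preds=⊤  new=⊤  old=⊥  +wl: 
  step 2. node 1  ⊔preds=⊥  new=0  stable
  step 3. node 2  ⊔preds=2  new=2  old=⊥  +wl: 
  step 4. node 3  ⊔preds=⊥  new=0  stable
  step 5. node 4  ⊔preds=⊤  new=⊤  old=⊥  +wl: 
  step 6. node 5  ⊔preds=⊤  new=⊤  old=⊥  +wl: 2
  step 7. node 6  ⊔preds=⊥  new=2  stable
  step 8. node 2  ⊔preds=⊤  new=⊤  old=2  +wl: 

Least fixpoint reached:
  node 0: ⊤
  node 1: 0
  node 2: ⊤
  node 3: 0
  node 4: ⊤
  node 5: ⊤
  node 6: 2

⊤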